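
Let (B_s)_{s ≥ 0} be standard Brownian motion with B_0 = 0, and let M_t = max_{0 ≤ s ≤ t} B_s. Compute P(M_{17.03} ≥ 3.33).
P(M_{17.03} ≥ 3.33) = 2·P(B_{17.03} ≥ 3.33) = 2(1 − Φ(3.33/√17.03)) ≈ 0.4197

By the reflection principle for Brownian motion, P(M_t ≥ a) = 2 · P(B_t ≥ a) for a ≥ 0. Since B_t ~ N(0, t), P(B_t ≥ 3.33) = 1 − Φ(3.33/√t) = 1 − Φ(3.33/√17.03) = 1 − Φ(0.8069). So
  P(M_{17.03} ≥ 3.33) = 2(1 − Φ(0.8069)) ≈ 0.4197.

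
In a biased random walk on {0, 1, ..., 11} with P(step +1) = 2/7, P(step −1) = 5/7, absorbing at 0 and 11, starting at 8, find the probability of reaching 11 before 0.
P(hit 11 before 0) = (1 − (5/2)^8) / (1 − (5/2)^11) = 1040984/16275359

Let u_k denote P(reach 11 before 0 | start at k). Boundary: u_0 = 0, u_11 = 1. Recurrence: u_k = 2/7·u_{k+1} + 5/7·u_{k-1} for 1 ≤ k ≤ 10. Try u_k = A + B·r^k with r = q/p = (5/7)/(2/7) = 5/2. Substitution satisfies the recurrence; boundary conditions give:
  u_k = (1 − r^k) / (1 − r^N) = (1 − (5/2)^8) / (1 − (5/2)^11) = 1040984/16275359.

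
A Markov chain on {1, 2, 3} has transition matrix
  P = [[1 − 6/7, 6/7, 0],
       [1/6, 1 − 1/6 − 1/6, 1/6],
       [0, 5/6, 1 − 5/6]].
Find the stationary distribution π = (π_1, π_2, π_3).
π = (35/251, 180/251, 36/251)

This is a birth-death chain on three states, which satisfies detailed balance: π_1 · P_{12} = π_2 · P_{21} and π_2 · P_{23} = π_3 · P_{32}.
From π_1 · 6/7 = π_2 · 1/6: π_2/π_1 = (6/7)/(1/6) = 36/7.
From π_2 · 1/6 = π_3 · 5/6: π_3/π_2 = (1/6)/(5/6) = 1/5.
Take π_1 proportional to 1; then unnormalized π = (1, 36/7, 36/35). Normalize by dividing by the sum 251/35:
  π = (35/251, 180/251, 36/251).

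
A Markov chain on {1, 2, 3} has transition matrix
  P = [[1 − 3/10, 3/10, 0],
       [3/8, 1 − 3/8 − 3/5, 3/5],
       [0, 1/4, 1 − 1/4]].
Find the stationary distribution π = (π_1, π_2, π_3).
π = (25/93, 20/93, 16/31)

This is a birth-death chain on three states, which satisfies detailed balance: π_1 · P_{12} = π_2 · P_{21} and π_2 · P_{23} = π_3 · P_{32}.
From π_1 · 3/10 = π_2 · 3/8: π_2/π_1 = (3/10)/(3/8) = 4/5.
From π_2 · 3/5 = π_3 · 1/4: π_3/π_2 = (3/5)/(1/4) = 12/5.
Take π_1 proportional to 1; then unnormalized π = (1, 4/5, 48/25). Normalize by dividing by the sum 93/25:
  π = (25/93, 20/93, 16/31).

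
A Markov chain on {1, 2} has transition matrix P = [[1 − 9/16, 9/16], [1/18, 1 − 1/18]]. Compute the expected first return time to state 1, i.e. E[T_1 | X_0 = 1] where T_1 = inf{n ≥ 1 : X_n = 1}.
E[T_1 | X_0 = 1] = 1/π_1 = 89/8

For an irreducible recurrent Markov chain with stationary distribution π, E[T_i | X_0 = i] = 1/π_i (Kac's formula). Here π_1 = (1/18)/(9/16 + 1/18) = (1/18)/(89/144) = 8/89, so E[T_1 | X_0 = 1] = 1/π_1 = (9/16 + 1/18)/(1/18) = (89/144)/(1/18) = 89/8.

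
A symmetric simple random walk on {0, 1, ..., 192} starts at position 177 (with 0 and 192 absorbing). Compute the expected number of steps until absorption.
E[τ | X_0 = 177] = 2655

Let v_k = E[τ | X_0 = k]. Boundary: v_0 = v_192 = 0. Recurrence: v_k = 1 + (v_{k-1} + v_{k+1})/2 for 1 ≤ k ≤ 191. The particular solution to v_k − (v_{k-1} + v_{k+1})/2 = 1 is v_k = −k^2. Adding homogeneous solution A + B k and matching boundaries gives v_k = k (192 − k). Substituting k = 177: v_177 = 177 · 15 = 2655.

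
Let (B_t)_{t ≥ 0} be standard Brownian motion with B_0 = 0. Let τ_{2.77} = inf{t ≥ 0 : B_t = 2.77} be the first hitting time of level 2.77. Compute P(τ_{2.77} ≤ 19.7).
P(τ_{2.77} ≤ 19.7) = 2(1 − Φ(2.77/√19.7)) = 2(1 − Φ(0.6241)) ≈ 0.5326

By the reflection principle for standard BM, P(τ_b ≤ t) = 2 · P(B_t ≥ b). Since B_t ~ N(0, t), P(B_t ≥ 2.77) = 1 − Φ(2.77/√t) = 1 − Φ(2.77/√19.7) = 1 − Φ(0.6241) ≈ 0.26628. Doubling: P(τ_{2.77} ≤ 19.7) ≈ 2 · 0.26628 = 0.53256 ≈ 0.5326.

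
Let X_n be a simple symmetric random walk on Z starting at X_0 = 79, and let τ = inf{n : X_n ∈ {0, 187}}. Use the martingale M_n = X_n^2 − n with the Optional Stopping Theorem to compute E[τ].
E[τ] = 8532

M_n = X_n^2 − n is a martingale (since E[X_{n+1}^2 | F_n] = X_n^2 + 1). By OST (τ has finite mean in a bounded region), E[M_τ] = E[M_0] = X_0^2 − 0 = 79^2 = 6241. Also E[M_τ] = E[X_τ^2] − E[τ]. The walk exits at 0 or 187, with P(hit 187 first) = 79/187, so E[X_τ^2] = 187^2 · 79/187 + 0 = 14773. Thus E[τ] = E[X_τ^2] − E[M_τ] = 14773 − 6241 = 8532 = 79(187 − 79) = 8532.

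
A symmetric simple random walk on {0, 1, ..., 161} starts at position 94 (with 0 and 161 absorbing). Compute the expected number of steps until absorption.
E[τ | X_0 = 94] = 6298

Let v_k = E[τ | X_0 = k]. Boundary: v_0 = v_161 = 0. Recurrence: v_k = 1 + (v_{k-1} + v_{k+1})/2 for 1 ≤ k ≤ 160. The particular solution to v_k − (v_{k-1} + v_{k+1})/2 = 1 is v_k = −k^2. Adding homogeneous solution A + B k and matching boundaries gives v_k = k (161 − k). Substituting k = 94: v_94 = 94 · 67 = 6298.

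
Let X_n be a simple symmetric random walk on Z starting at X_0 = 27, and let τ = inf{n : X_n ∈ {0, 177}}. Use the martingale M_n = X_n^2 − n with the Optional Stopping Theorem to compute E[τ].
E[τ] = 4050

M_n = X_n^2 − n is a martingale (since E[X_{n+1}^2 | F_n] = X_n^2 + 1). By OST (τ has finite mean in a bounded region), E[M_τ] = E[M_0] = X_0^2 − 0 = 27^2 = 729. Also E[M_τ] = E[X_τ^2] − E[τ]. The walk exits at 0 or 177, with P(hit 177 first) = 27/177, so E[X_τ^2] = 177^2 · 27/177 + 0 = 4779. Thus E[τ] = E[X_τ^2] − E[M_τ] = 4779 − 729 = 4050 = 27(177 − 27) = 4050.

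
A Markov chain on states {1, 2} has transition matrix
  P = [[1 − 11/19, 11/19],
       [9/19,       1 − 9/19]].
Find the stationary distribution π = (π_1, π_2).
π_1 = 9/20, π_2 = 11/20

Solve πP = π with π_1 + π_2 = 1. From πP = π: π_1 · (1 − 11/19) + π_2 · 9/19 = π_1 ⇒ π_2 · 9/19 = π_1 · 11/19 ⇒ π_2/π_1 = (11/19)/(9/19) = 11/9. Together with π_1 + π_2 = 1:
  π_1 = (9/19)/(11/19 + 9/19) = (9/19)/(20/19) = 9/20,
  π_2 = (11/19)/(11/19 + 9/19) = (11/19)/(20/19) = 11/20.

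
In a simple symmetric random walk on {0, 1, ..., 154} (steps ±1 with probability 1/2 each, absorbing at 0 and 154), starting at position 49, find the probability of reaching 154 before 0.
P(hit 154 before 0) = 49/154 = 7/22

Let u_k = P(hit 154 before 0 | start at k). Then u_0 = 0, u_154 = 1, and u_k = u_{k-1}/2 + u_{k+1}/2 for 1 ≤ k ≤ 153. This harmonic recurrence is solved by u_k = k/154, giving u_49 = 49/154 = 7/22.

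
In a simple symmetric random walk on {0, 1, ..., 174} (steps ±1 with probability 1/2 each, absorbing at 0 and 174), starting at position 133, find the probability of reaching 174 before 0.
P(hit 174 before 0) = 133/174

Let u_k = P(hit 174 before 0 | start at k). Then u_0 = 0, u_174 = 1, and u_k = u_{k-1}/2 + u_{k+1}/2 for 1 ≤ k ≤ 173. This harmonic recurrence is solved by u_k = k/174, giving u_133 = 133/174.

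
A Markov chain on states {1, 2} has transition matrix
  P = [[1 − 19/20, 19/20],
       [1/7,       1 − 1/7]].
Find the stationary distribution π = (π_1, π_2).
π_1 = 20/153, π_2 = 133/153

Solve πP = π with π_1 + π_2 = 1. From πP = π: π_1 · (1 − 19/20) + π_2 · 1/7 = π_1 ⇒ π_2 · 1/7 = π_1 · 19/20 ⇒ π_2/π_1 = (19/20)/(1/7) = 133/20. Together with π_1 + π_2 = 1:
  π_1 = (1/7)/(19/20 + 1/7) = (1/7)/(153/140) = 20/153,
  π_2 = (19/20)/(19/20 + 1/7) = (19/20)/(153/140) = 133/153.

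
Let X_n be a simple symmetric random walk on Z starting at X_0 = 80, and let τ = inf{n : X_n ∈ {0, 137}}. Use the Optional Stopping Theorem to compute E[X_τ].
E[X_τ] = 80

X_n is a martingale and τ is a bounded-mean stopping time (indeed τ is finite a.s. with bounded expectation since the walk is in a bounded region). By the OST, E[X_τ] = E[X_0] = 80. Equivalently: E[X_τ] = 137 · P(hit 137 first) + 0 · P(hit 0 first) = 137 · (80/137) = 80.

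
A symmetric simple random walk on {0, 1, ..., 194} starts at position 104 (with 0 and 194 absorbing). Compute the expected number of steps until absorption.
E[τ | X_0 = 104] = 9360

Let v_k = E[τ | X_0 = k]. Boundary: v_0 = v_194 = 0. Recurrence: v_k = 1 + (v_{k-1} + v_{k+1})/2 for 1 ≤ k ≤ 193. The particular solution to v_k − (v_{k-1} + v_{k+1})/2 = 1 is v_k = −k^2. Adding homogeneous solution A + B k and matching boundaries gives v_k = k (194 − k). Substituting k = 104: v_104 = 104 · 90 = 9360.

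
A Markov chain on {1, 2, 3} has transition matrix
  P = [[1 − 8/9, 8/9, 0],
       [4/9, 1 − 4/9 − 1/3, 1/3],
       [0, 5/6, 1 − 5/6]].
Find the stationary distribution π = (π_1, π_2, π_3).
π = (5/19, 10/19, 4/19)

This is a birth-death chain on three states, which satisfies detailed balance: π_1 · P_{12} = π_2 · P_{21} and π_2 · P_{23} = π_3 · P_{32}.
From π_1 · 8/9 = π_2 · 4/9: π_2/π_1 = (8/9)/(4/9) = 2.
From π_2 · 1/3 = π_3 · 5/6: π_3/π_2 = (1/3)/(5/6) = 2/5.
Take π_1 proportional to 1; then unnormalized π = (1, 2, 4/5). Normalize by dividing by the sum 19/5:
  π = (5/19, 10/19, 4/19).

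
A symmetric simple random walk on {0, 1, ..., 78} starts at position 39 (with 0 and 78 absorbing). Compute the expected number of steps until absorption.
E[τ | X_0 = 39] = 1521

Let v_k = E[τ | X_0 = k]. Boundary: v_0 = v_78 = 0. Recurrence: v_k = 1 + (v_{k-1} + v_{k+1})/2 for 1 ≤ k ≤ 77. The particular solution to v_k − (v_{k-1} + v_{k+1})/2 = 1 is v_k = −k^2. Adding homogeneous solution A + B k and matching boundaries gives v_k = k (78 − k). Substituting k = 39: v_39 = 39 · 39 = 1521.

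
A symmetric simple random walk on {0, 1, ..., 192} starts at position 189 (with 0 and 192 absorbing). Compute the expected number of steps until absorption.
E[τ | X_0 = 189] = 567

Let v_k = E[τ | X_0 = k]. Boundary: v_0 = v_192 = 0. Recurrence: v_k = 1 + (v_{k-1} + v_{k+1})/2 for 1 ≤ k ≤ 191. The particular solution to v_k − (v_{k-1} + v_{k+1})/2 = 1 is v_k = −k^2. Adding homogeneous solution A + B k and matching boundaries gives v_k = k (192 − k). Substituting k = 189: v_189 = 189 · 3 = 567.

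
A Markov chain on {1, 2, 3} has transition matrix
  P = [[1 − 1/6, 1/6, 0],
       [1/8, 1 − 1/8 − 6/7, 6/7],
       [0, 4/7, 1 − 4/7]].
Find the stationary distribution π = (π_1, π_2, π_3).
π = (3/13, 4/13, 6/13)

This is a birth-death chain on three states, which satisfies detailed balance: π_1 · P_{12} = π_2 · P_{21} and π_2 · P_{23} = π_3 · P_{32}.
From π_1 · 1/6 = π_2 · 1/8: π_2/π_1 = (1/6)/(1/8) = 4/3.
From π_2 · 6/7 = π_3 · 4/7: π_3/π_2 = (6/7)/(4/7) = 3/2.
Take π_1 proportional to 1; then unnormalized π = (1, 4/3, 2). Normalize by dividing by the sum 13/3:
  π = (3/13, 4/13, 6/13).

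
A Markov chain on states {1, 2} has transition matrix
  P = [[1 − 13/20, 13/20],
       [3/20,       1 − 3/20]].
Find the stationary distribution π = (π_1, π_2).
π_1 = 3/16, π_2 = 13/16

Solve πP = π with π_1 + π_2 = 1. From πP = π: π_1 · (1 − 13/20) + π_2 · 3/20 = π_1 ⇒ π_2 · 3/20 = π_1 · 13/20 ⇒ π_2/π_1 = (13/20)/(3/20) = 13/3. Together with π_1 + π_2 = 1:
  π_1 = (3/20)/(13/20 + 3/20) = (3/20)/(4/5) = 3/16,
  π_2 = (13/20)/(13/20 + 3/20) = (13/20)/(4/5) = 13/16.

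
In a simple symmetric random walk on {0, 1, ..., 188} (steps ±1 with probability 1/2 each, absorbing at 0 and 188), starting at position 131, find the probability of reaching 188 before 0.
P(hit 188 before 0) = 131/188

Let u_k = P(hit 188 before 0 | start at k). Then u_0 = 0, u_188 = 1, and u_k = u_{k-1}/2 + u_{k+1}/2 for 1 ≤ k ≤ 187. This harmonic recurrence is solved by u_k = k/188, giving u_131 = 131/188.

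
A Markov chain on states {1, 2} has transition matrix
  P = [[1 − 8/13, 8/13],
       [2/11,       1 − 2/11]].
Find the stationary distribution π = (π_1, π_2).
π_1 = 13/57, π_2 = 44/57

Solve πP = π with π_1 + π_2 = 1. From πP = π: π_1 · (1 − 8/13) + π_2 · 2/11 = π_1 ⇒ π_2 · 2/11 = π_1 · 8/13 ⇒ π_2/π_1 = (8/13)/(2/11) = 44/13. Together with π_1 + π_2 = 1:
  π_1 = (2/11)/(8/13 + 2/11) = (2/11)/(114/143) = 13/57,
  π_2 = (8/13)/(8/13 + 2/11) = (8/13)/(114/143) = 44/57.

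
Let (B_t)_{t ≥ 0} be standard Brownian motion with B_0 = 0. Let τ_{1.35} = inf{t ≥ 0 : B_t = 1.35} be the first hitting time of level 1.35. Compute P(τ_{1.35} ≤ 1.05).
P(τ_{1.35} ≤ 1.05) = 2(1 − Φ(1.35/√1.05)) = 2(1 − Φ(1.3175)) ≈ 0.1877

By the reflection principle for standard BM, P(τ_b ≤ t) = 2 · P(B_t ≥ b). Since B_t ~ N(0, t), P(B_t ≥ 1.35) = 1 − Φ(1.35/√t) = 1 − Φ(1.35/√1.05) = 1 − Φ(1.3175) ≈ 0.09384. Doubling: P(τ_{1.35} ≤ 1.05) ≈ 2 · 0.09384 = 0.18768 ≈ 0.1877.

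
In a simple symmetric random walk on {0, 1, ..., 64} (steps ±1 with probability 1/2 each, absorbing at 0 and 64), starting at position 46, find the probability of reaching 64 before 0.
P(hit 64 before 0) = 46/64 = 23/32

Let u_k = P(hit 64 before 0 | start at k). Then u_0 = 0, u_64 = 1, and u_k = u_{k-1}/2 + u_{k+1}/2 for 1 ≤ k ≤ 63. This harmonic recurrence is solved by u_k = k/64, giving u_46 = 46/64 = 23/32.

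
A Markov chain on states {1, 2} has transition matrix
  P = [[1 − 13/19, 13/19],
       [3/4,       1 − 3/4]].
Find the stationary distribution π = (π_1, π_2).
π_1 = 57/109, π_2 = 52/109

Solve πP = π with π_1 + π_2 = 1. From πP = π: π_1 · (1 − 13/19) + π_2 · 3/4 = π_1 ⇒ π_2 · 3/4 = π_1 · 13/19 ⇒ π_2/π_1 = (13/19)/(3/4) = 52/57. Together with π_1 + π_2 = 1:
  π_1 = (3/4)/(13/19 + 3/4) = (3/4)/(109/76) = 57/109,
  π_2 = (13/19)/(13/19 + 3/4) = (13/19)/(109/76) = 52/109.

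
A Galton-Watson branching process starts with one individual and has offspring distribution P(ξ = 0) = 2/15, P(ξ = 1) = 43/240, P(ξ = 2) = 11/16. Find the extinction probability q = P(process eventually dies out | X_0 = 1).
q = 32/165

The pgf is f(s) = 2/15 + 43/240·s + 11/16·s². The extinction probability q is the smallest fixed point of f in [0, 1]. Setting s = f(s):
  11/16·s² + (43/240 − 1)·s + 2/15 = 0
  11/16·s² − (2/15 + 11/16)·s + 2/15 = 0
which factors as (s − 1)·(11/16·s − 2/15) = 0, giving roots s = 1 and s = (2/15)/(11/16) = 32/165.
Mean offspring μ = 43/240 + 2·11/16 = 373/240 > 1 (supercritical), so q < 1. The extinction probability is the smaller root: q = (2/15)/(11/16) = 32/165.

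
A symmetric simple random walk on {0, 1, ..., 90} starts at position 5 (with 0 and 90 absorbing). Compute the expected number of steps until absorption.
E[τ | X_0 = 5] = 425

Let v_k = E[τ | X_0 = k]. Boundary: v_0 = v_90 = 0. Recurrence: v_k = 1 + (v_{k-1} + v_{k+1})/2 for 1 ≤ k ≤ 89. The particular solution to v_k − (v_{k-1} + v_{k+1})/2 = 1 is v_k = −k^2. Adding homogeneous solution A + B k and matching boundaries gives v_k = k (90 − k). Substituting k = 5: v_5 = 5 · 85 = 425.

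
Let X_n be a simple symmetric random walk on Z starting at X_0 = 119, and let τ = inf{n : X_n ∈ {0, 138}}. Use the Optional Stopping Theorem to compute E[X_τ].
E[X_τ] = 119

X_n is a martingale and τ is a bounded-mean stopping time (indeed τ is finite a.s. with bounded expectation since the walk is in a bounded region). By the OST, E[X_τ] = E[X_0] = 119. Equivalently: E[X_τ] = 138 · P(hit 138 first) + 0 · P(hit 0 first) = 138 · (119/138) = 119.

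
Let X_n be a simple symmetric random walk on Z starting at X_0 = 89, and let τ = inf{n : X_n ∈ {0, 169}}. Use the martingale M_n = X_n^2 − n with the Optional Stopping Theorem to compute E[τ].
E[τ] = 7120

M_n = X_n^2 − n is a martingale (since E[X_{n+1}^2 | F_n] = X_n^2 + 1). By OST (τ has finite mean in a bounded region), E[M_τ] = E[M_0] = X_0^2 − 0 = 89^2 = 7921. Also E[M_τ] = E[X_τ^2] − E[τ]. The walk exits at 0 or 169, with P(hit 169 first) = 89/169, so E[X_τ^2] = 169^2 · 89/169 + 0 = 15041. Thus E[τ] = E[X_τ^2] − E[M_τ] = 15041 − 7921 = 7120 = 89(169 − 89) = 7120.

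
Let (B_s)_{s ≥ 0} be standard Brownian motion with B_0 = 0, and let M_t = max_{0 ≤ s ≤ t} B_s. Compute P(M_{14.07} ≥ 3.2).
P(M_{14.07} ≥ 3.2) = 2·P(B_{14.07} ≥ 3.2) = 2(1 − Φ(3.2/√14.07)) ≈ 0.3936

By the reflection principle for Brownian motion, P(M_t ≥ a) = 2 · P(B_t ≥ a) for a ≥ 0. Since B_t ~ N(0, t), P(B_t ≥ 3.2) = 1 − Φ(3.2/√t) = 1 − Φ(3.2/√14.07) = 1 − Φ(0.8531). So
  P(M_{14.07} ≥ 3.2) = 2(1 − Φ(0.8531)) ≈ 0.3936.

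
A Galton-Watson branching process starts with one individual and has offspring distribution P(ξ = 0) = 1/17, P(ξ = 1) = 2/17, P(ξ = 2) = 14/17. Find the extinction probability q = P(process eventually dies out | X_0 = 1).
q = 1/14

The pgf is f(s) = 1/17 + 2/17·s + 14/17·s². The extinction probability q is the smallest fixed point of f in [0, 1]. Setting s = f(s):
  14/17·s² + (2/17 − 1)·s + 1/17 = 0
  14/17·s² − (1/17 + 14/17)·s + 1/17 = 0
which factors as (s − 1)·(14/17·s − 1/17) = 0, giving roots s = 1 and s = (1/17)/(14/17) = 1/14.
Mean offspring μ = 2/17 + 2·14/17 = 30/17 > 1 (supercritical), so q < 1. The extinction probability is the smaller root: q = (1/17)/(14/17) = 1/14.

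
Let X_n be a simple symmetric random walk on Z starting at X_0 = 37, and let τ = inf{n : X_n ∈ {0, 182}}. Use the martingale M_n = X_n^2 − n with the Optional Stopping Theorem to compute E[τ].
E[τ] = 5365

M_n = X_n^2 − n is a martingale (since E[X_{n+1}^2 | F_n] = X_n^2 + 1). By OST (τ has finite mean in a bounded region), E[M_τ] = E[M_0] = X_0^2 − 0 = 37^2 = 1369. Also E[M_τ] = E[X_τ^2] − E[τ]. The walk exits at 0 or 182, with P(hit 182 first) = 37/182, so E[X_τ^2] = 182^2 · 37/182 + 0 = 6734. Thus E[τ] = E[X_τ^2] − E[M_τ] = 6734 − 1369 = 5365 = 37(182 − 37) = 5365.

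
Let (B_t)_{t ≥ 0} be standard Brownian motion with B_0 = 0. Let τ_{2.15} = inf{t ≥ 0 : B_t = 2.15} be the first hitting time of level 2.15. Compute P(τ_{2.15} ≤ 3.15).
P(τ_{2.15} ≤ 3.15) = 2(1 − Φ(2.15/√3.15)) = 2(1 − Φ(1.2114)) ≈ 0.2257

By the reflection principle for standard BM, P(τ_b ≤ t) = 2 · P(B_t ≥ b). Since B_t ~ N(0, t), P(B_t ≥ 2.15) = 1 − Φ(2.15/√t) = 1 − Φ(2.15/√3.15) = 1 − Φ(1.2114) ≈ 0.11287. Doubling: P(τ_{2.15} ≤ 3.15) ≈ 2 · 0.11287 = 0.22574 ≈ 0.2257.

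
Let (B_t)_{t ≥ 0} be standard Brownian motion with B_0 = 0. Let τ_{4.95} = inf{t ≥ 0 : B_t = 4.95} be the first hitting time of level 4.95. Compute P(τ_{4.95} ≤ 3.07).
P(τ_{4.95} ≤ 3.07) = 2(1 − Φ(4.95/√3.07)) = 2(1 − Φ(2.8251)) ≈ 0.0047

By the reflection principle for standard BM, P(τ_b ≤ t) = 2 · P(B_t ≥ b). Since B_t ~ N(0, t), P(B_t ≥ 4.95) = 1 − Φ(4.95/√t) = 1 − Φ(4.95/√3.07) = 1 − Φ(2.8251) ≈ 0.00236. Doubling: P(τ_{4.95} ≤ 3.07) ≈ 2 · 0.00236 = 0.00472 ≈ 0.0047.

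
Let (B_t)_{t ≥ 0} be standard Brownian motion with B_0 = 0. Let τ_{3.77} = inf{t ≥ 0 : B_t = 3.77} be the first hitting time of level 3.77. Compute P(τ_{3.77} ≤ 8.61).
P(τ_{3.77} ≤ 8.61) = 2(1 − Φ(3.77/√8.61)) = 2(1 − Φ(1.2848)) ≈ 0.1989

By the reflection principle for standard BM, P(τ_b ≤ t) = 2 · P(B_t ≥ b). Since B_t ~ N(0, t), P(B_t ≥ 3.77) = 1 − Φ(3.77/√t) = 1 − Φ(3.77/√8.61) = 1 − Φ(1.2848) ≈ 0.09943. Doubling: P(τ_{3.77} ≤ 8.61) ≈ 2 · 0.09943 = 0.19886 ≈ 0.1989.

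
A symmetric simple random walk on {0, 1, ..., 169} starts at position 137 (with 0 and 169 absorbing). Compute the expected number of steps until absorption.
E[τ | X_0 = 137] = 4384

Let v_k = E[τ | X_0 = k]. Boundary: v_0 = v_169 = 0. Recurrence: v_k = 1 + (v_{k-1} + v_{k+1})/2 for 1 ≤ k ≤ 168. The particular solution to v_k − (v_{k-1} + v_{k+1})/2 = 1 is v_k = −k^2. Adding homogeneous solution A + B k and matching boundaries gives v_k = k (169 − k). Substituting k = 137: v_137 = 137 · 32 = 4384.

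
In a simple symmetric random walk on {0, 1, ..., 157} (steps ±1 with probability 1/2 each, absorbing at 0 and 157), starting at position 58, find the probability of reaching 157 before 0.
P(hit 157 before 0) = 58/157

Let u_k = P(hit 157 before 0 | start at k). Then u_0 = 0, u_157 = 1, and u_k = u_{k-1}/2 + u_{k+1}/2 for 1 ≤ k ≤ 156. This harmonic recurrence is solved by u_k = k/157, giving u_58 = 58/157.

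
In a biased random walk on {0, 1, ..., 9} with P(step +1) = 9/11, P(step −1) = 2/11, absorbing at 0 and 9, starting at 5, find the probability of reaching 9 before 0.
P(hit 9 before 0) = (1 − (2/9)^5) / (1 − (2/9)^9) = 55315791/55345711

Let u_k denote P(reach 9 before 0 | start at k). Boundary: u_0 = 0, u_9 = 1. Recurrence: u_k = 9/11·u_{k+1} + 2/11·u_{k-1} for 1 ≤ k ≤ 8. Try u_k = A + B·r^k with r = q/p = (2/11)/(9/11) = 2/9. Substitution satisfies the recurrence; boundary conditions give:
  u_k = (1 − r^k) / (1 − r^N) = (1 − (2/9)^5) / (1 − (2/9)^9) = 55315791/55345711.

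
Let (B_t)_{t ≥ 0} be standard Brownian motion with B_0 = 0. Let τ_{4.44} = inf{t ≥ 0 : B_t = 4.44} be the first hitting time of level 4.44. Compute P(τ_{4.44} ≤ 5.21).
P(τ_{4.44} ≤ 5.21) = 2(1 − Φ(4.44/√5.21)) = 2(1 − Φ(1.9452)) ≈ 0.0518

By the reflection principle for standard BM, P(τ_b ≤ t) = 2 · P(B_t ≥ b). Since B_t ~ N(0, t), P(B_t ≥ 4.44) = 1 − Φ(4.44/√t) = 1 − Φ(4.44/√5.21) = 1 − Φ(1.9452) ≈ 0.02588. Doubling: P(τ_{4.44} ≤ 5.21) ≈ 2 · 0.02588 = 0.05176 ≈ 0.0518.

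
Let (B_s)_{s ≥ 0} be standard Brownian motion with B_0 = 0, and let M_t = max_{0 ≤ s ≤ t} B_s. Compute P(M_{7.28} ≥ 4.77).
P(M_{7.28} ≥ 4.77) = 2·P(B_{7.28} ≥ 4.77) = 2(1 − Φ(4.77/√7.28)) ≈ 0.0771

By the reflection principle for Brownian motion, P(M_t ≥ a) = 2 · P(B_t ≥ a) for a ≥ 0. Since B_t ~ N(0, t), P(B_t ≥ 4.77) = 1 − Φ(4.77/√t) = 1 − Φ(4.77/√7.28) = 1 − Φ(1.7679). So
  P(M_{7.28} ≥ 4.77) = 2(1 − Φ(1.7679)) ≈ 0.0771.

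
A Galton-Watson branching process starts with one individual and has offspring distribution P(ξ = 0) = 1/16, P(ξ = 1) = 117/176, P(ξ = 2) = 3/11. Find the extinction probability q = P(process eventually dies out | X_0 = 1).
q = 11/48

The pgf is f(s) = 1/16 + 117/176·s + 3/11·s². The extinction probability q is the smallest fixed point of f in [0, 1]. Setting s = f(s):
  3/11·s² + (117/176 − 1)·s + 1/16 = 0
  3/11·s² − (1/16 + 3/11)·s + 1/16 = 0
which factors as (s − 1)·(3/11·s − 1/16) = 0, giving roots s = 1 and s = (1/16)/(3/11) = 11/48.
Mean offspring μ = 117/176 + 2·3/11 = 213/176 > 1 (supercritical), so q < 1. The extinction probability is the smaller root: q = (1/16)/(3/11) = 11/48.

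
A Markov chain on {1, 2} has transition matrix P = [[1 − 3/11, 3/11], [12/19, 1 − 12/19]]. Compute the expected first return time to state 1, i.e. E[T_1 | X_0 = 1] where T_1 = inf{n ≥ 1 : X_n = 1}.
E[T_1 | X_0 = 1] = 1/π_1 = 63/44

For an irreducible recurrent Markov chain with stationary distribution π, E[T_i | X_0 = i] = 1/π_i (Kac's formula). Here π_1 = (12/19)/(3/11 + 12/19) = (12/19)/(189/209) = 44/63, so E[T_1 | X_0 = 1] = 1/π_1 = (3/11 + 12/19)/(12/19) = (189/209)/(12/19) = 63/44.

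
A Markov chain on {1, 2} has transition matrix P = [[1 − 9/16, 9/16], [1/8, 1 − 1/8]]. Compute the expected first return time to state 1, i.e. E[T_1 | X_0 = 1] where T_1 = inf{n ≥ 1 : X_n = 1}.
E[T_1 | X_0 = 1] = 1/π_1 = 11/2

For an irreducible recurrent Markov chain with stationary distribution π, E[T_i | X_0 = i] = 1/π_i (Kac's formula). Here π_1 = (1/8)/(9/16 + 1/8) = (1/8)/(11/16) = 2/11, so E[T_1 | X_0 = 1] = 1/π_1 = (9/16 + 1/8)/(1/8) = (11/16)/(1/8) = 11/2.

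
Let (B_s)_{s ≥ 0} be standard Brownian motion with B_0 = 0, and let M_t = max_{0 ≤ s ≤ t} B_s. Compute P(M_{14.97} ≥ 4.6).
P(M_{14.97} ≥ 4.6) = 2·P(B_{14.97} ≥ 4.6) = 2(1 − Φ(4.6/√14.97)) ≈ 0.2345

By the reflection principle for Brownian motion, P(M_t ≥ a) = 2 · P(B_t ≥ a) for a ≥ 0. Since B_t ~ N(0, t), P(B_t ≥ 4.6) = 1 − Φ(4.6/√t) = 1 − Φ(4.6/√14.97) = 1 − Φ(1.1889). So
  P(M_{14.97} ≥ 4.6) = 2(1 − Φ(1.1889)) ≈ 0.2345.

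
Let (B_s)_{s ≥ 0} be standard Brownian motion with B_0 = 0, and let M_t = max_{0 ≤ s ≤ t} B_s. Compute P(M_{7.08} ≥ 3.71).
P(M_{7.08} ≥ 3.71) = 2·P(B_{7.08} ≥ 3.71) = 2(1 − Φ(3.71/√7.08)) ≈ 0.1632

By the reflection principle for Brownian motion, P(M_t ≥ a) = 2 · P(B_t ≥ a) for a ≥ 0. Since B_t ~ N(0, t), P(B_t ≥ 3.71) = 1 − Φ(3.71/√t) = 1 − Φ(3.71/√7.08) = 1 − Φ(1.3943). So
  P(M_{7.08} ≥ 3.71) = 2(1 − Φ(1.3943)) ≈ 0.1632.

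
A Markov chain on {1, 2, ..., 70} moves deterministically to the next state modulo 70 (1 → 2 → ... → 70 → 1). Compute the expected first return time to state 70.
E[T_70 | X_0 = 70] = 70

The chain cycles deterministically, so starting at state 70 it returns in exactly 70 steps. Equivalently, the stationary distribution is uniform π_j = 1/70 for every state j, so by Kac's formula E[T_70] = 1/π_70 = 70.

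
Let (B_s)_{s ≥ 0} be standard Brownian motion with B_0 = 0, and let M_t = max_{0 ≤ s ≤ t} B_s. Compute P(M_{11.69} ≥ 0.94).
P(M_{11.69} ≥ 0.94) = 2·P(B_{11.69} ≥ 0.94) = 2(1 − Φ(0.94/√11.69)) ≈ 0.7834

By the reflection principle for Brownian motion, P(M_t ≥ a) = 2 · P(B_t ≥ a) for a ≥ 0. Since B_t ~ N(0, t), P(B_t ≥ 0.94) = 1 − Φ(0.94/√t) = 1 − Φ(0.94/√11.69) = 1 − Φ(0.2749). So
  P(M_{11.69} ≥ 0.94) = 2(1 − Φ(0.2749)) ≈ 0.7834.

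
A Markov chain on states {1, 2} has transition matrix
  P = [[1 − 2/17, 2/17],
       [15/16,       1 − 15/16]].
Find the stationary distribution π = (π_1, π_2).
π_1 = 255/287, π_2 = 32/287

Solve πP = π with π_1 + π_2 = 1. From πP = π: π_1 · (1 − 2/17) + π_2 · 15/16 = π_1 ⇒ π_2 · 15/16 = π_1 · 2/17 ⇒ π_2/π_1 = (2/17)/(15/16) = 32/255. Together with π_1 + π_2 = 1:
  π_1 = (15/16)/(2/17 + 15/16) = (15/16)/(287/272) = 255/287,
  π_2 = (2/17)/(2/17 + 15/16) = (2/17)/(287/272) = 32/287.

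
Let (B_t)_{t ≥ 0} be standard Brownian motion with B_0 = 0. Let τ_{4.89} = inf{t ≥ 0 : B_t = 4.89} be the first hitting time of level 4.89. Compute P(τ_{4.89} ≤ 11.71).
P(τ_{4.89} ≤ 11.71) = 2(1 − Φ(4.89/√11.71)) = 2(1 − Φ(1.4290)) ≈ 0.1530

By the reflection principle for standard BM, P(τ_b ≤ t) = 2 · P(B_t ≥ b). Since B_t ~ N(0, t), P(B_t ≥ 4.89) = 1 − Φ(4.89/√t) = 1 − Φ(4.89/√11.71) = 1 − Φ(1.4290) ≈ 0.07650. Doubling: P(τ_{4.89} ≤ 11.71) ≈ 2 · 0.07650 = 0.15300 ≈ 0.1530.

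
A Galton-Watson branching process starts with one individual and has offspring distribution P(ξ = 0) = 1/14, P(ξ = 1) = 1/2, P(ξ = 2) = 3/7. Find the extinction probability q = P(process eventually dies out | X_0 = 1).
q = 1/6

The pgf is f(s) = 1/14 + 1/2·s + 3/7·s². The extinction probability q is the smallest fixed point of f in [0, 1]. Setting s = f(s):
  3/7·s² + (1/2 − 1)·s + 1/14 = 0
  3/7·s² − (1/14 + 3/7)·s + 1/14 = 0
which factors as (s − 1)·(3/7·s − 1/14) = 0, giving roots s = 1 and s = (1/14)/(3/7) = 1/6.
Mean offspring μ = 1/2 + 2·3/7 = 19/14 > 1 (supercritical), so q < 1. The extinction probability is the smaller root: q = (1/14)/(3/7) = 1/6.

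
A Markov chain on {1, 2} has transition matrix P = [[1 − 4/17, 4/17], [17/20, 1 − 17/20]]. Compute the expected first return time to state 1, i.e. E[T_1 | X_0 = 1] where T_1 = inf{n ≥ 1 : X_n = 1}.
E[T_1 | X_0 = 1] = 1/π_1 = 369/289

For an irreducible recurrent Markov chain with stationary distribution π, E[T_i | X_0 = i] = 1/π_i (Kac's formula). Here π_1 = (17/20)/(4/17 + 17/20) = (17/20)/(369/340) = 289/369, so E[T_1 | X_0 = 1] = 1/π_1 = (4/17 + 17/20)/(17/20) = (369/340)/(17/20) = 369/289.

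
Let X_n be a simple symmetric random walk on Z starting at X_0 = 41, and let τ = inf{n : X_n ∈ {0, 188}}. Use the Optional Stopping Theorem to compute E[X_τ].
E[X_τ] = 41

X_n is a martingale and τ is a bounded-mean stopping time (indeed τ is finite a.s. with bounded expectation since the walk is in a bounded region). By the OST, E[X_τ] = E[X_0] = 41. Equivalently: E[X_τ] = 188 · P(hit 188 first) + 0 · P(hit 0 first) = 188 · (41/188) = 41.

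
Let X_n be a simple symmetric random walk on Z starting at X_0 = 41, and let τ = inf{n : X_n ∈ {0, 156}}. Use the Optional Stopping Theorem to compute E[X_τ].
E[X_τ] = 41

X_n is a martingale and τ is a bounded-mean stopping time (indeed τ is finite a.s. with bounded expectation since the walk is in a bounded region). By the OST, E[X_τ] = E[X_0] = 41. Equivalently: E[X_τ] = 156 · P(hit 156 first) + 0 · P(hit 0 first) = 156 · (41/156) = 41.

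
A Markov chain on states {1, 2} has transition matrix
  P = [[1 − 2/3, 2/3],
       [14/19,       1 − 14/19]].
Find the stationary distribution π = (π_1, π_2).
π_1 = 21/40, π_2 = 19/40

Solve πP = π with π_1 + π_2 = 1. From πP = π: π_1 · (1 − 2/3) + π_2 · 14/19 = π_1 ⇒ π_2 · 14/19 = π_1 · 2/3 ⇒ π_2/π_1 = (2/3)/(14/19) = 19/21. Together with π_1 + π_2 = 1:
  π_1 = (14/19)/(2/3 + 14/19) = (14/19)/(80/57) = 21/40,
  π_2 = (2/3)/(2/3 + 14/19) = (2/3)/(80/57) = 19/40.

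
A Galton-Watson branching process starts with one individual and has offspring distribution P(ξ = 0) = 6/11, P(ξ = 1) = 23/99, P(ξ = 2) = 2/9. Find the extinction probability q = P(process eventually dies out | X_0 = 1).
q = 1

Mean offspring μ = 0·6/11 + 1·23/99 + 2·2/9 = 67/99 ≤ 1. For μ ≤ 1 with offspring not concentrated at 1, the Galton-Watson process goes extinct almost surely, so q = 1.
(Algebraic check: The pgf is f(s) = 6/11 + 23/99·s + 2/9·s². The extinction probability q is the smallest fixed point of f in [0, 1]. Setting s = f(s):
  2/9·s² + (23/99 − 1)·s + 6/11 = 0
  2/9·s² − (6/11 + 2/9)·s + 6/11 = 0
which factors as (s − 1)·(2/9·s − 6/11) = 0, giving roots s = 1 and s = (6/11)/(2/9) = 27/11. Since 27/11 ≥ 1, the smallest root in [0, 1] is s = 1.)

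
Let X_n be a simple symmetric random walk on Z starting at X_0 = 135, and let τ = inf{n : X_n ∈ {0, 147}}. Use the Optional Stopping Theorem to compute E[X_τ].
E[X_τ] = 135

X_n is a martingale and τ is a bounded-mean stopping time (indeed τ is finite a.s. with bounded expectation since the walk is in a bounded region). By the OST, E[X_τ] = E[X_0] = 135. Equivalently: E[X_τ] = 147 · P(hit 147 first) + 0 · P(hit 0 first) = 147 · (135/147) = 135.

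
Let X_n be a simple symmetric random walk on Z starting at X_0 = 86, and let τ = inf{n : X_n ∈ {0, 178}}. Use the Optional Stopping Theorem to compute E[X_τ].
E[X_τ] = 86

X_n is a martingale and τ is a bounded-mean stopping time (indeed τ is finite a.s. with bounded expectation since the walk is in a bounded region). By the OST, E[X_τ] = E[X_0] = 86. Equivalently: E[X_τ] = 178 · P(hit 178 first) + 0 · P(hit 0 first) = 178 · (86/178) = 86.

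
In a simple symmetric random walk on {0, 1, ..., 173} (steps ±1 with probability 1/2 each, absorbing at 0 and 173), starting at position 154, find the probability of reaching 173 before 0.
P(hit 173 before 0) = 154/173

Let u_k = P(hit 173 before 0 | start at k). Then u_0 = 0, u_173 = 1, and u_k = u_{k-1}/2 + u_{k+1}/2 for 1 ≤ k ≤ 172. This harmonic recurrence is solved by u_k = k/173, giving u_154 = 154/173.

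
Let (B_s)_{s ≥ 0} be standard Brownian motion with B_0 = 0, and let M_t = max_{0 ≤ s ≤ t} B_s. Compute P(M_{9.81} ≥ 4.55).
P(M_{9.81} ≥ 4.55) = 2·P(B_{9.81} ≥ 4.55) = 2(1 − Φ(4.55/√9.81)) ≈ 0.1463

By the reflection principle for Brownian motion, P(M_t ≥ a) = 2 · P(B_t ≥ a) for a ≥ 0. Since B_t ~ N(0, t), P(B_t ≥ 4.55) = 1 − Φ(4.55/√t) = 1 − Φ(4.55/√9.81) = 1 − Φ(1.4527). So
  P(M_{9.81} ≥ 4.55) = 2(1 − Φ(1.4527)) ≈ 0.1463.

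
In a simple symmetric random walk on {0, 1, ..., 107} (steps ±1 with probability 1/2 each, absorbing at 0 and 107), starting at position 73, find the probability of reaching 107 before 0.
P(hit 107 before 0) = 73/107

Let u_k = P(hit 107 before 0 | start at k). Then u_0 = 0, u_107 = 1, and u_k = u_{k-1}/2 + u_{k+1}/2 for 1 ≤ k ≤ 106. This harmonic recurrence is solved by u_k = k/107, giving u_73 = 73/107.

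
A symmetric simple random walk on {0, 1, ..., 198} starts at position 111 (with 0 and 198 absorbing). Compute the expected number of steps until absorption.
E[τ | X_0 = 111] = 9657

Let v_k = E[τ | X_0 = k]. Boundary: v_0 = v_198 = 0. Recurrence: v_k = 1 + (v_{k-1} + v_{k+1})/2 for 1 ≤ k ≤ 197. The particular solution to v_k − (v_{k-1} + v_{k+1})/2 = 1 is v_k = −k^2. Adding homogeneous solution A + B k and matching boundaries gives v_k = k (198 − k). Substituting k = 111: v_111 = 111 · 87 = 9657.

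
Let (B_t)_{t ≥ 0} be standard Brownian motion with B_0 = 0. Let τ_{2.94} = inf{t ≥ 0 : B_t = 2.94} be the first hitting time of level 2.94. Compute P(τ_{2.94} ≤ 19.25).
P(τ_{2.94} ≤ 19.25) = 2(1 − Φ(2.94/√19.25)) = 2(1 − Φ(0.6701)) ≈ 0.5028

By the reflection principle for standard BM, P(τ_b ≤ t) = 2 · P(B_t ≥ b). Since B_t ~ N(0, t), P(B_t ≥ 2.94) = 1 − Φ(2.94/√t) = 1 − Φ(2.94/√19.25) = 1 − Φ(0.6701) ≈ 0.25140. Doubling: P(τ_{2.94} ≤ 19.25) ≈ 2 · 0.25140 = 0.50280 ≈ 0.5028.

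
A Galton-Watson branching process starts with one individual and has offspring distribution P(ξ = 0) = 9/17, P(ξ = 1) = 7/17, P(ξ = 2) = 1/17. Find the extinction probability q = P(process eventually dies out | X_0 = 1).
q = 1

Mean offspring μ = 0·9/17 + 1·7/17 + 2·1/17 = 9/17 ≤ 1. For μ ≤ 1 with offspring not concentrated at 1, the Galton-Watson process goes extinct almost surely, so q = 1.
(Algebraic check: The pgf is f(s) = 9/17 + 7/17·s + 1/17·s². The extinction probability q is the smallest fixed point of f in [0, 1]. Setting s = f(s):
  1/17·s² + (7/17 − 1)·s + 9/17 = 0
  1/17·s² − (9/17 + 1/17)·s + 9/17 = 0
which factors as (s − 1)·(1/17·s − 9/17) = 0, giving roots s = 1 and s = (9/17)/(1/17) = 9. Since 9 ≥ 1, the smallest root in [0, 1] is s = 1.)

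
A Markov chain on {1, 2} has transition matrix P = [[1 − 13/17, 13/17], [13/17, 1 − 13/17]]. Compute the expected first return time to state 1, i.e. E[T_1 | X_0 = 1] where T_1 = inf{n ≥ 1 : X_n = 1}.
E[T_1 | X_0 = 1] = 1/π_1 = 2

For an irreducible recurrent Markov chain with stationary distribution π, E[T_i | X_0 = i] = 1/π_i (Kac's formula). Here π_1 = (13/17)/(13/17 + 13/17) = (13/17)/(26/17) = 1/2, so E[T_1 | X_0 = 1] = 1/π_1 = (13/17 + 13/17)/(13/17) = (26/17)/(13/17) = 2.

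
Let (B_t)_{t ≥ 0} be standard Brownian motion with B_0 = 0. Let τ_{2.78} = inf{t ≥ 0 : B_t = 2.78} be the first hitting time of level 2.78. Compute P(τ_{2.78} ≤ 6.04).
P(τ_{2.78} ≤ 6.04) = 2(1 − Φ(2.78/√6.04)) = 2(1 − Φ(1.1312)) ≈ 0.2580

By the reflection principle for standard BM, P(τ_b ≤ t) = 2 · P(B_t ≥ b). Since B_t ~ N(0, t), P(B_t ≥ 2.78) = 1 − Φ(2.78/√t) = 1 − Φ(2.78/√6.04) = 1 − Φ(1.1312) ≈ 0.12899. Doubling: P(τ_{2.78} ≤ 6.04) ≈ 2 · 0.12899 = 0.25798 ≈ 0.2580.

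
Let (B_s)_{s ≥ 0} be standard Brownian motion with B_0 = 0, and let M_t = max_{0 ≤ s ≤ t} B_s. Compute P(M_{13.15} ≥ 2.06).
P(M_{13.15} ≥ 2.06) = 2·P(B_{13.15} ≥ 2.06) = 2(1 − Φ(2.06/√13.15)) ≈ 0.5700

By the reflection principle for Brownian motion, P(M_t ≥ a) = 2 · P(B_t ≥ a) for a ≥ 0. Since B_t ~ N(0, t), P(B_t ≥ 2.06) = 1 − Φ(2.06/√t) = 1 − Φ(2.06/√13.15) = 1 − Φ(0.5681). So
  P(M_{13.15} ≥ 2.06) = 2(1 − Φ(0.5681)) ≈ 0.5700.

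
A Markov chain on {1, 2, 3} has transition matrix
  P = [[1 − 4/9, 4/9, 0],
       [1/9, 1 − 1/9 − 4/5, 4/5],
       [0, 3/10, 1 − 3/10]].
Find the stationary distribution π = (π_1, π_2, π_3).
π = (3/47, 12/47, 32/47)

This is a birth-death chain on three states, which satisfies detailed balance: π_1 · P_{12} = π_2 · P_{21} and π_2 · P_{23} = π_3 · P_{32}.
From π_1 · 4/9 = π_2 · 1/9: π_2/π_1 = (4/9)/(1/9) = 4.
From π_2 · 4/5 = π_3 · 3/10: π_3/π_2 = (4/5)/(3/10) = 8/3.
Take π_1 proportional to 1; then unnormalized π = (1, 4, 32/3). Normalize by dividing by the sum 47/3:
  π = (3/47, 12/47, 32/47).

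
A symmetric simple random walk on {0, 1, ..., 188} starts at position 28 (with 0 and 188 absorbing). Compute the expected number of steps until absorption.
E[τ | X_0 = 28] = 4480

Let v_k = E[τ | X_0 = k]. Boundary: v_0 = v_188 = 0. Recurrence: v_k = 1 + (v_{k-1} + v_{k+1})/2 for 1 ≤ k ≤ 187. The particular solution to v_k − (v_{k-1} + v_{k+1})/2 = 1 is v_k = −k^2. Adding homogeneous solution A + B k and matching boundaries gives v_k = k (188 − k). Substituting k = 28: v_28 = 28 · 160 = 4480.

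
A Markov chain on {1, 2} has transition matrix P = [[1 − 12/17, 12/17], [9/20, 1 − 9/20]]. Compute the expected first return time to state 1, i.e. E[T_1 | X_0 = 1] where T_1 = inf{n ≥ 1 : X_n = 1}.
E[T_1 | X_0 = 1] = 1/π_1 = 131/51

For an irreducible recurrent Markov chain with stationary distribution π, E[T_i | X_0 = i] = 1/π_i (Kac's formula). Here π_1 = (9/20)/(12/17 + 9/20) = (9/20)/(393/340) = 51/131, so E[T_1 | X_0 = 1] = 1/π_1 = (12/17 + 9/20)/(9/20) = (393/340)/(9/20) = 131/51.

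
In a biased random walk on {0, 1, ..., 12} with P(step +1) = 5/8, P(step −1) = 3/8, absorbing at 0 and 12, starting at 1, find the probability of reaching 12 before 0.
P(hit 12 before 0) = (1 − (3/5)^1) / (1 − (3/5)^12) = 48828125/121804592

Let u_k denote P(reach 12 before 0 | start at k). Boundary: u_0 = 0, u_12 = 1. Recurrence: u_k = 5/8·u_{k+1} + 3/8·u_{k-1} for 1 ≤ k ≤ 11. Try u_k = A + B·r^k with r = q/p = (3/8)/(5/8) = 3/5. Substitution satisfies the recurrence; boundary conditions give:
  u_k = (1 − r^k) / (1 − r^N) = (1 − (3/5)^1) / (1 − (3/5)^12) = 48828125/121804592.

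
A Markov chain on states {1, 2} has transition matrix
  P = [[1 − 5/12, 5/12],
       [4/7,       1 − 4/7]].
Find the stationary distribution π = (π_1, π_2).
π_1 = 48/83, π_2 = 35/83

Solve πP = π with π_1 + π_2 = 1. From πP = π: π_1 · (1 − 5/12) + π_2 · 4/7 = π_1 ⇒ π_2 · 4/7 = π_1 · 5/12 ⇒ π_2/π_1 = (5/12)/(4/7) = 35/48. Together with π_1 + π_2 = 1:
  π_1 = (4/7)/(5/12 + 4/7) = (4/7)/(83/84) = 48/83,
  π_2 = (5/12)/(5/12 + 4/7) = (5/12)/(83/84) = 35/83.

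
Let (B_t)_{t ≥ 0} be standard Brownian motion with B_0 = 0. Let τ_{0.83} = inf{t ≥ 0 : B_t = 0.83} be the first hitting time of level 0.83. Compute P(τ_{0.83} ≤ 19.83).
P(τ_{0.83} ≤ 19.83) = 2(1 − Φ(0.83/√19.83)) = 2(1 − Φ(0.1864)) ≈ 0.8521

By the reflection principle for standard BM, P(τ_b ≤ t) = 2 · P(B_t ≥ b). Since B_t ~ N(0, t), P(B_t ≥ 0.83) = 1 − Φ(0.83/√t) = 1 − Φ(0.83/√19.83) = 1 − Φ(0.1864) ≈ 0.42607. Doubling: P(τ_{0.83} ≤ 19.83) ≈ 2 · 0.42607 = 0.85214 ≈ 0.8521.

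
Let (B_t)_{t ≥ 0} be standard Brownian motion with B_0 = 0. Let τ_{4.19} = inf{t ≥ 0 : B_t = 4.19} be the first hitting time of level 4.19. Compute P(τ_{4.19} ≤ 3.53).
P(τ_{4.19} ≤ 3.53) = 2(1 − Φ(4.19/√3.53)) = 2(1 − Φ(2.2301)) ≈ 0.0257

By the reflection principle for standard BM, P(τ_b ≤ t) = 2 · P(B_t ≥ b). Since B_t ~ N(0, t), P(B_t ≥ 4.19) = 1 − Φ(4.19/√t) = 1 − Φ(4.19/√3.53) = 1 − Φ(2.2301) ≈ 0.01287. Doubling: P(τ_{4.19} ≤ 3.53) ≈ 2 · 0.01287 = 0.02574 ≈ 0.0257.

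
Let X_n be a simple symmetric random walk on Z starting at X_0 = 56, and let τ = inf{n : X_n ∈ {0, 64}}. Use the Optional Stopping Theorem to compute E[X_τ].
E[X_τ] = 56

X_n is a martingale and τ is a bounded-mean stopping time (indeed τ is finite a.s. with bounded expectation since the walk is in a bounded region). By the OST, E[X_τ] = E[X_0] = 56. Equivalently: E[X_τ] = 64 · P(hit 64 first) + 0 · P(hit 0 first) = 64 · (56/64) = 56.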